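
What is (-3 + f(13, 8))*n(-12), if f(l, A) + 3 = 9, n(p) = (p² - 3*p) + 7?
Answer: 561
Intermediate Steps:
n(p) = 7 + p² - 3*p
f(l, A) = 6 (f(l, A) = -3 + 9 = 6)
(-3 + f(13, 8))*n(-12) = (-3 + 6)*(7 + (-12)² - 3*(-12)) = 3*(7 + 144 + 36) = 3*187 = 561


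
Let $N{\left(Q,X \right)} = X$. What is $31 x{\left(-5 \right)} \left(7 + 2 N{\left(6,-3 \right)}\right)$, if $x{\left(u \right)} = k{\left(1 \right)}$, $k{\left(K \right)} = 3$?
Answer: $93$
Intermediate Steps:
$x{\left(u \right)} = 3$
$31 x{\left(-5 \right)} \left(7 + 2 N{\left(6,-3 \right)}\right) = 31 \cdot 3 \left(7 + 2 \left(-3\right)\right) = 93 \left(7 - 6\right) = 93 \cdot 1 = 93$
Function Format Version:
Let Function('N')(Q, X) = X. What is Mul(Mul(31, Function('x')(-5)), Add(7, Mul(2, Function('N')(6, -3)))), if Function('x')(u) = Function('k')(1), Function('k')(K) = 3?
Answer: 93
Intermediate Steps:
Function('x')(u) = 3
Mul(Mul(31, Function('x')(-5)), Add(7, Mul(2, Function('N')(6, -3)))) = Mul(Mul(31, 3), Add(7, Mul(2, -3))) = Mul(93, Add(7, -6)) = Mul(93, 1) = 93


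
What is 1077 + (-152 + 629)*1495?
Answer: 714192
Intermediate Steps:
1077 + (-152 + 629)*1495 = 1077 + 477*1495 = 1077 + 713115 = 714192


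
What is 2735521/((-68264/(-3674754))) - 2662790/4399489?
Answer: 22112638350447190633/150163358548 ≈ 1.4726e+8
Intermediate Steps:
2735521/((-68264/(-3674754))) - 2662790/4399489 = 2735521/((-68264*(-1/3674754))) - 2662790*1/4399489 = 2735521/(34132/1837377) - 2662790/4399489 = 2735521*(1837377/34132) - 2662790/4399489 = 5026183368417/34132 - 2662790/4399489 = 22112638350447190633/150163358548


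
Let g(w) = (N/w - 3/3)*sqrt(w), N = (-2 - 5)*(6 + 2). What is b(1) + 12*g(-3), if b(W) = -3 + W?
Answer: -2 + 212*I*sqrt(3) ≈ -2.0 + 367.19*I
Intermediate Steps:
N = -56 (N = -7*8 = -56)
g(w) = sqrt(w)*(-1 - 56/w) (g(w) = (-56/w - 3/3)*sqrt(w) = (-56/w - 3*1/3)*sqrt(w) = (-56/w - 1)*sqrt(w) = (-1 - 56/w)*sqrt(w) = sqrt(w)*(-1 - 56/w))
b(1) + 12*g(-3) = (-3 + 1) + 12*((-56 - 1*(-3))/sqrt(-3)) = -2 + 12*((-I*sqrt(3)/3)*(-56 + 3)) = -2 + 12*(-I*sqrt(3)/3*(-53)) = -2 + 12*(53*I*sqrt(3)/3) = -2 + 212*I*sqrt(3)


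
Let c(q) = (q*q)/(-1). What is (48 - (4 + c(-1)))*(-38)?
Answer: -1710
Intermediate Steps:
c(q) = -q² (c(q) = q²*(-1) = -q²)
(48 - (4 + c(-1)))*(-38) = (48 - (4 - 1*(-1)²))*(-38) = (48 - (4 - 1*1))*(-38) = (48 - (4 - 1))*(-38) = (48 - 1*3)*(-38) = (48 - 3)*(-38) = 45*(-38) = -1710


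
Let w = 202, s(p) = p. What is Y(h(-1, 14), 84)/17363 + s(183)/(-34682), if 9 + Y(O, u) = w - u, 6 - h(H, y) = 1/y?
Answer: 602909/602183566 ≈ 0.0010012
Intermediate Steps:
h(H, y) = 6 - 1/y
Y(O, u) = 193 - u (Y(O, u) = -9 + (202 - u) = 193 - u)
Y(h(-1, 14), 84)/17363 + s(183)/(-34682) = (193 - 1*84)/17363 + 183/(-34682) = (193 - 84)*(1/17363) + 183*(-1/34682) = 109*(1/17363) - 183/34682 = 109/17363 - 183/34682 = 602909/602183566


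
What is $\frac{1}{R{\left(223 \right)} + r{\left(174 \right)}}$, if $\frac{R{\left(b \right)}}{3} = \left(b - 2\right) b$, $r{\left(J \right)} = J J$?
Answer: $\frac{1}{178125} \approx 5.614 \cdot 10^{-6}$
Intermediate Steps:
$r{\left(J \right)} = J^{2}$
$R{\left(b \right)} = 3 b \left(-2 + b\right)$ ($R{\left(b \right)} = 3 \left(b - 2\right) b = 3 \left(-2 + b\right) b = 3 b \left(-2 + b\right)$)
$\frac{1}{R{\left(223 \right)} + r{\left(174 \right)}} = \frac{1}{3 \cdot 223 \left(-2 + 223\right) + 174^{2}} = \frac{1}{3 \cdot 223 \cdot 221 + 30276} = \frac{1}{147849 + 30276} = \frac{1}{178125}$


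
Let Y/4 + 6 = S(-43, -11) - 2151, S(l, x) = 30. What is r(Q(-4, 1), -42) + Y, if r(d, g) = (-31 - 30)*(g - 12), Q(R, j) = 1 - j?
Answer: -5214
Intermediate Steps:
r(d, g) = 732 - 61*g (r(d, g) = -61*(-12 + g) = 732 - 61*g)
Y = -8508 (Y = -24 + 4*(30 - 2151) = -24 + 4*(-2121) = -24 - 8484 = -8508)
r(Q(-4, 1), -42) + Y = (732 - 61*(-42)) - 8508 = (732 + 2562) - 8508 = 3294 - 8508 = -5214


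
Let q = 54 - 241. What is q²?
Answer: 34969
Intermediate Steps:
q = -187
q² = (-187)² = 34969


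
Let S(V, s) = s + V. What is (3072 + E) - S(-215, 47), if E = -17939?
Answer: -14699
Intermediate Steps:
S(V, s) = V + s
(3072 + E) - S(-215, 47) = (3072 - 17939) - (-215 + 47) = -14867 - 1*(-168) = -14867 + 168 = -14699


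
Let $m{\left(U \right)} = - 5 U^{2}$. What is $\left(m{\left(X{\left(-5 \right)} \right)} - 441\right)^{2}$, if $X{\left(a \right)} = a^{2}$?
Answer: $12716356$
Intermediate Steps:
$\left(m{\left(X{\left(-5 \right)} \right)} - 441\right)^{2} = \left(- 5 \left(\left(-5\right)^{2}\right)^{2} - 441\right)^{2} = \left(- 5 \cdot 25^{2} - 441\right)^{2} = \left(\left(-5\right) 625 - 441\right)^{2} = \left(-3125 - 441\right)^{2} = \left(-3566\right)^{2} = 12716356$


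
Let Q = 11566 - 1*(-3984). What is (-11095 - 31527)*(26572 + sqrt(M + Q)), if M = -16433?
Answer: -1132551784 - 42622*I*sqrt(883) ≈ -1.1326e+9 - 1.2665e+6*I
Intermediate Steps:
Q = 15550 (Q = 11566 + 3984 = 15550)
(-11095 - 31527)*(26572 + sqrt(M + Q)) = (-11095 - 31527)*(26572 + sqrt(-16433 + 15550)) = -42622*(26572 + sqrt(-883)) = -42622*(26572 + I*sqrt(883)) = -1132551784 - 42622*I*sqrt(883)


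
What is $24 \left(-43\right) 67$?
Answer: $-69144$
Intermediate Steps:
$24 \left(-43\right) 67 = \left(-1032\right) 67 = -69144$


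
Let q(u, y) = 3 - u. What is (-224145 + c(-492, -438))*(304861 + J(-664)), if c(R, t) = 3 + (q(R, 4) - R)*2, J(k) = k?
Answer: -67582839096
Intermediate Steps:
c(R, t) = 9 - 4*R (c(R, t) = 3 + ((3 - R) - R)*2 = 3 + (3 - 2*R)*2 = 3 + (6 - 4*R) = 9 - 4*R)
(-224145 + c(-492, -438))*(304861 + J(-664)) = (-224145 + (9 - 4*(-492)))*(304861 - 664) = (-224145 + (9 + 1968))*304197 = (-224145 + 1977)*304197 = -222168*304197 = -67582839096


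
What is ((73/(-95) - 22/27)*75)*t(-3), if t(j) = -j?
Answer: -20305/57 ≈ -356.23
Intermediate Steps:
((73/(-95) - 22/27)*75)*t(-3) = ((73/(-95) - 22/27)*75)*(-1*(-3)) = ((73*(-1/95) - 22*1/27)*75)*3 = ((-73/95 - 22/27)*75)*3 = -4061/2565*75*3 = -20305/171*3 = -20305/57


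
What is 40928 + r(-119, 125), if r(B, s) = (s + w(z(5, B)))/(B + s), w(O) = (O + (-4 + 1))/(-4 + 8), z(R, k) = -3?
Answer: 491383/12 ≈ 40949.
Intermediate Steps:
w(O) = -¾ + O/4 (w(O) = (O - 3)/4 = (-3 + O)*(¼) = -¾ + O/4)
r(B, s) = (-3/2 + s)/(B + s) (r(B, s) = (s + (-¾ + (¼)*(-3)))/(B + s) = (s + (-¾ - ¾))/(B + s) = (s - 3/2)/(B + s) = (-3/2 + s)/(B + s))
40928 + r(-119, 125) = 40928 + (-3/2 + 125)/(-119 + 125) = 40928 + (247/2)/6 = 40928 + (⅙)*(247/2) = 40928 + 247/12 = 491383/12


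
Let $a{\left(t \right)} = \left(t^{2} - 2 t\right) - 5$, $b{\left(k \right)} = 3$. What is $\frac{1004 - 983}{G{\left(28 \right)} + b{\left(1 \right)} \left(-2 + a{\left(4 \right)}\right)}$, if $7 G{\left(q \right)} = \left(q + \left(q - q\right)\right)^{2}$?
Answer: $\frac{21}{115} \approx 0.18261$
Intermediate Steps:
$a{\left(t \right)} = -5 + t^{2} - 2 t$
$G{\left(q \right)} = \frac{q^{2}}{7}$ ($G{\left(q \right)} = \frac{\left(q + \left(q - q\right)\right)^{2}}{7} = \frac{\left(q + 0\right)^{2}}{7} = \frac{q^{2}}{7}$)
$\frac{1004 - 983}{G{\left(28 \right)} + b{\left(1 \right)} \left(-2 + a{\left(4 \right)}\right)} = \frac{1004 - 983}{\frac{28^{2}}{7} + 3 \left(-2 - \left(13 - 16\right)\right)} = \frac{21}{\frac{1}{7} \cdot 784 + 3 \left(-2 - -3\right)} = \frac{21}{112 + 3 \left(-2 + 3\right)} = \frac{21}{112 + 3 \cdot 1} = \frac{21}{112 + 3} = \frac{21}{115}$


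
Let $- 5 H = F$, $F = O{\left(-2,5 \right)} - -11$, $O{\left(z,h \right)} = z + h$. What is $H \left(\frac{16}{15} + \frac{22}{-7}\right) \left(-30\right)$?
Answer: $- \frac{872}{5} \approx -174.4$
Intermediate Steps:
$O{\left(z,h \right)} = h + z$
$F = 14$ ($F = \left(5 - 2\right) - -11 = 3 + 11 = 14$)
$H = - \frac{14}{5}$ ($H = \left(- \frac{1}{5}\right) 14 = - \frac{14}{5} \approx -2.8$)
$H \left(\frac{16}{15} + \frac{22}{-7}\right) \left(-30\right) = - \frac{14 \left(\frac{16}{15} + \frac{22}{-7}\right)}{5} \left(-30\right) = - \frac{14 \left(16 \cdot \frac{1}{15} + 22 \left(- \frac{1}{7}\right)\right)}{5} \left(-30\right) = - \frac{14 \left(\frac{16}{15} - \frac{22}{7}\right)}{5} \left(-30\right) = \left(- \frac{14}{5}\right) \left(- \frac{218}{105}\right) \left(-30\right) = \frac{436}{75} \left(-30\right) = - \frac{872}{5}$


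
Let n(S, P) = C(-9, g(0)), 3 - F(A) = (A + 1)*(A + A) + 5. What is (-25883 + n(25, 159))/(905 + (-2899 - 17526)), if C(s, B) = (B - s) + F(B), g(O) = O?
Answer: 6469/4880 ≈ 1.3256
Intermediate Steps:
F(A) = -2 - 2*A*(1 + A) (F(A) = 3 - ((A + 1)*(A + A) + 5) = 3 - ((1 + A)*(2*A) + 5) = 3 - (2*A*(1 + A) + 5) = 3 - (5 + 2*A*(1 + A)) = 3 + (-5 - 2*A*(1 + A)) = -2 - 2*A*(1 + A))
C(s, B) = -2 - B - s - 2*B² (C(s, B) = (B - s) + (-2 - 2*B - 2*B²) = -2 - B - s - 2*B²)
n(S, P) = 7 (n(S, P) = -2 - 1*0 - 1*(-9) - 2*0² = -2 + 0 + 9 - 2*0 = -2 + 0 + 9 + 0 = 7)
(-25883 + n(25, 159))/(905 + (-2899 - 17526)) = (-25883 + 7)/(905 + (-2899 - 17526)) = -25876/(905 - 20425) = -25876/(-19520) = -25876*(-1/19520) = 6469/4880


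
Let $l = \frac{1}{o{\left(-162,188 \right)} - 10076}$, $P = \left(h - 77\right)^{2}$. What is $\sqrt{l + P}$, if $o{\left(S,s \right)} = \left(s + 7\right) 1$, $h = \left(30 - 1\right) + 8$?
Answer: $\frac{\sqrt{156214647719}}{9881} \approx 40.0$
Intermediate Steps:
$h = 37$ ($h = 29 + 8 = 37$)
$o{\left(S,s \right)} = 7 + s$ ($o{\left(S,s \right)} = \left(7 + s\right) 1 = 7 + s$)
$P = 1600$ ($P = \left(37 - 77\right)^{2} = \left(-40\right)^{2} = 1600$)
$l = - \frac{1}{9881}$ ($l = \frac{1}{\left(7 + 188\right) - 10076} = \frac{1}{195 - 10076} = \frac{1}{-9881} = - \frac{1}{9881} \approx -0.0001012$)
$\sqrt{l + P} = \sqrt{- \frac{1}{9881} + 1600} = \sqrt{\frac{15809599}{9881}} = \frac{\sqrt{156214647719}}{9881}$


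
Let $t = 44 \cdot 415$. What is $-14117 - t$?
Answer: $-32377$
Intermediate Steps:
$t = 18260$
$-14117 - t = -14117 - 18260 = -32377$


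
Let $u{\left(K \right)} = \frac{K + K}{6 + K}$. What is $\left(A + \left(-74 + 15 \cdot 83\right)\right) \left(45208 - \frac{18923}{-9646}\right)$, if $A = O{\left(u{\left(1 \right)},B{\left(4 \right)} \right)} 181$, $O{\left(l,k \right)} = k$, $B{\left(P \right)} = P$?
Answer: $\frac{826400576445}{9646} \approx 8.5673 \cdot 10^{7}$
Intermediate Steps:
$u{\left(K \right)} = \frac{2 K}{6 + K}$
$A = 724$ ($A = 4 \cdot 181 = 724$)
$\left(A + \left(-74 + 15 \cdot 83\right)\right) \left(45208 - \frac{18923}{-9646}\right) = \left(724 + \left(-74 + 15 \cdot 83\right)\right) \left(45208 - \frac{18923}{-9646}\right) = \left(724 + \left(-74 + 1245\right)\right) \left(45208 - - \frac{18923}{9646}\right) = \left(724 + 1171\right) \left(45208 + \frac{18923}{9646}\right) = 1895 \cdot \frac{436095291}{9646} = \frac{826400576445}{9646}$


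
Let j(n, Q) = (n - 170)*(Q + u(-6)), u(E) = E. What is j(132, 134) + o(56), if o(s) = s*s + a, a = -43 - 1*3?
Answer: -1774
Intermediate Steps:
a = -46 (a = -43 - 3 = -46)
j(n, Q) = (-170 + n)*(-6 + Q) (j(n, Q) = (n - 170)*(Q - 6) = (-170 + n)*(-6 + Q))
o(s) = -46 + s**2 (o(s) = s*s - 46 = s**2 - 46 = -46 + s**2)
j(132, 134) + o(56) = (1020 - 170*134 - 6*132 + 134*132) + (-46 + 56**2) = (1020 - 22780 - 792 + 17688) + (-46 + 3136) = -4864 + 3090 = -1774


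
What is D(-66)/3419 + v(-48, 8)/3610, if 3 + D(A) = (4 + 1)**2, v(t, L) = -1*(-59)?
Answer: 281141/12342590 ≈ 0.022778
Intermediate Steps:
v(t, L) = 59
D(A) = 22 (D(A) = -3 + (4 + 1)**2 = -3 + 5**2 = -3 + 25 = 22)
D(-66)/3419 + v(-48, 8)/3610 = 22/3419 + 59/3610 = 281141/12342590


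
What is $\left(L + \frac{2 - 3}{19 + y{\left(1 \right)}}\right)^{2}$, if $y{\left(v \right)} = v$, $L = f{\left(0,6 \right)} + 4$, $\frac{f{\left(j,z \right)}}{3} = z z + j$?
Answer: $\frac{5013121}{400} \approx 12533.0$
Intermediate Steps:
$f{\left(j,z \right)} = 3 j + 3 z^{2}$ ($f{\left(j,z \right)} = 3 \left(z z + j\right) = 3 \left(z^{2} + j\right) = 3 \left(j + z^{2}\right) = 3 j + 3 z^{2}$)
$L = 112$ ($L = \left(3 \cdot 0 + 3 \cdot 6^{2}\right) + 4 = \left(0 + 3 \cdot 36\right) + 4 = \left(0 + 108\right) + 4 = 108 + 4 = 112$)
$\left(L + \frac{2 - 3}{19 + y{\left(1 \right)}}\right)^{2} = \left(112 + \frac{2 - 3}{19 + 1}\right)^{2} = \left(112 - \frac{1}{20}\right)^{2} = \left(\frac{2239}{20}\right)^{2} = \frac{5013121}{400}$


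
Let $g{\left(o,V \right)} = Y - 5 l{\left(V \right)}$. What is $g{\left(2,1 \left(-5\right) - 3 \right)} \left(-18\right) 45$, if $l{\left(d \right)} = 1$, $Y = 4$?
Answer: $810$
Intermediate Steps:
$g{\left(o,V \right)} = -1$ ($g{\left(o,V \right)} = 4 - 5 = -1$)
$g{\left(2,1 \left(-5\right) - 3 \right)} \left(-18\right) 45 = \left(-1\right) \left(-18\right) 45 = 18 \cdot 45 = 810$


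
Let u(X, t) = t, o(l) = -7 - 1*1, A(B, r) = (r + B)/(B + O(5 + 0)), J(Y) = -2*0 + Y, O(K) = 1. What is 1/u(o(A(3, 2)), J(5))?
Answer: ⅕ ≈ 0.20000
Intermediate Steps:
J(Y) = Y (J(Y) = 0 + Y = Y)
A(B, r) = (B + r)/(1 + B) (A(B, r) = (r + B)/(B + 1) = (B + r)/(1 + B))
o(l) = -8 (o(l) = -7 - 1 = -8)
1/u(o(A(3, 2)), J(5)) = 1/5 = ⅕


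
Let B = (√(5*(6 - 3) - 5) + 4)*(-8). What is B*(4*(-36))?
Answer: 4608 + 1152*√10 ≈ 8250.9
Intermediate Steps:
B = -32 - 8*√10 (B = (√(5*3 - 5) + 4)*(-8) = (√(15 - 5) + 4)*(-8) = (√10 + 4)*(-8) = (4 + √10)*(-8) = -32 - 8*√10 ≈ -57.298)
B*(4*(-36)) = (-32 - 8*√10)*(4*(-36)) = (-32 - 8*√10)*(-144) = 4608 + 1152*√10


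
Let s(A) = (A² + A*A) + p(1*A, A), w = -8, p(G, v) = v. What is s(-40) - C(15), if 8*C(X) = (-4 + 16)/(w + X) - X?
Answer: 177053/56 ≈ 3161.7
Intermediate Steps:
s(A) = A + 2*A² (s(A) = (A² + A*A) + A = (A² + A²) + A = 2*A² + A = A + 2*A²)
C(X) = -X/8 + 3/(2*(-8 + X)) (C(X) = ((-4 + 16)/(-8 + X) - X)/8 = (12/(-8 + X) - X)/8 = (-X + 12/(-8 + X))/8 = -X/8 + 3/(2*(-8 + X)))
s(-40) - C(15) = -40*(1 + 2*(-40)) - (12 - 1*15² + 8*15)/(8*(-8 + 15)) = -40*(1 - 80) - (12 - 1*225 + 120)/(8*7) = -40*(-79) - (12 - 225 + 120)/(8*7) = 3160 - (-93)/(8*7) = 3160 - 1*(-93/56) = 3160 + 93/56 = 177053/56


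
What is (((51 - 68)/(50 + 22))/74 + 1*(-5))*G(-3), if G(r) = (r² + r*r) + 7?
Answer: -666425/5328 ≈ -125.08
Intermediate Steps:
G(r) = 7 + 2*r² (G(r) = (r² + r²) + 7 = 2*r² + 7 = 7 + 2*r²)
(((51 - 68)/(50 + 22))/74 + 1*(-5))*G(-3) = (((51 - 68)/(50 + 22))/74 + 1*(-5))*(7 + 2*(-3)²) = (-17/72*(1/74) - 5)*(7 + 2*9) = (-17*1/72*(1/74) - 5)*(7 + 18) = (-17/72*1/74 - 5)*25 = (-17/5328 - 5)*25 = -26657/5328*25 = -666425/5328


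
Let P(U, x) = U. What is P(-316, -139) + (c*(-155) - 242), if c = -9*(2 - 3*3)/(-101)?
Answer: -46593/101 ≈ -461.32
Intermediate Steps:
c = -63/101 (c = -9*(2 - 9)*(-1/101) = -9*(-7)*(-1/101) = 63*(-1/101) = -63/101 ≈ -0.62376)
P(-316, -139) + (c*(-155) - 242) = -316 + (-63/101*(-155) - 242) = -316 + (9765/101 - 242) = -316 - 14677/101 = -46593/101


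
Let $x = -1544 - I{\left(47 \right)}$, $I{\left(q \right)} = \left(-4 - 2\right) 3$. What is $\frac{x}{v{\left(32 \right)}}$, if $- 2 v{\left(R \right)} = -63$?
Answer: $- \frac{436}{9} \approx -48.444$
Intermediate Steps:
$v{\left(R \right)} = \frac{63}{2}$ ($v{\left(R \right)} = \left(- \frac{1}{2}\right) \left(-63\right) = \frac{63}{2}$)
$I{\left(q \right)} = -18$ ($I{\left(q \right)} = \left(-6\right) 3 = -18$)
$x = -1526$ ($x = -1544 - -18 = -1544 + 18 = -1526$)
$\frac{x}{v{\left(32 \right)}} = - \frac{1526}{\frac{63}{2}} = \left(-1526\right) \frac{2}{63} = - \frac{436}{9}$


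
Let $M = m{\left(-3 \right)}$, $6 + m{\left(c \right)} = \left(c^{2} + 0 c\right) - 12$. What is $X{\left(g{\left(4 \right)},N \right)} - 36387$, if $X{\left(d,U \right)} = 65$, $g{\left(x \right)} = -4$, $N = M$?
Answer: $-36322$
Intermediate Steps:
$m{\left(c \right)} = -18 + c^{2}$ ($m{\left(c \right)} = -6 + \left(\left(c^{2} + 0 c\right) - 12\right) = -6 + \left(\left(c^{2} + 0\right) - 12\right) = -6 + \left(c^{2} - 12\right) = -6 + \left(-12 + c^{2}\right) = -18 + c^{2}$)
$M = -9$ ($M = -18 + \left(-3\right)^{2} = -18 + 9 = -9$)
$N = -9$
$X{\left(g{\left(4 \right)},N \right)} - 36387 = 65 - 36387 = -36322$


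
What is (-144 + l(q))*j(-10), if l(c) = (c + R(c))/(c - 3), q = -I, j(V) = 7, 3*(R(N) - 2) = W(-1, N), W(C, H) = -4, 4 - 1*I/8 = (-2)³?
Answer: -27034/27 ≈ -1001.3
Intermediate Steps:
I = 96 (I = 32 - 8*(-2)³ = 32 - 8*(-8) = 32 + 64 = 96)
R(N) = ⅔ (R(N) = 2 + (⅓)*(-4) = 2 - 4/3 = ⅔)
q = -96 (q = -1*96 = -96)
l(c) = (⅔ + c)/(-3 + c) (l(c) = (c + ⅔)/(c - 3) = (⅔ + c)/(-3 + c))
(-144 + l(q))*j(-10) = (-144 + (⅔ - 96)/(-3 - 96))*7 = (-144 - 286/3/(-99))*7 = (-144 - 1/99*(-286/3))*7 = (-144 + 26/27)*7 = -3862/27*7 = -27034/27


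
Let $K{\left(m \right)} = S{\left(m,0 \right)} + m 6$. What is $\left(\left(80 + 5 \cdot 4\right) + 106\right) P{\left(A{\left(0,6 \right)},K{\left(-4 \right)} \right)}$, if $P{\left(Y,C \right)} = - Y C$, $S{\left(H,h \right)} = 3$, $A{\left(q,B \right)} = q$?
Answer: $0$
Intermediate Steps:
$K{\left(m \right)} = 3 + 6 m$ ($K{\left(m \right)} = 3 + m 6 = 3 + 6 m$)
$P{\left(Y,C \right)} = - C Y$
$\left(\left(80 + 5 \cdot 4\right) + 106\right) P{\left(A{\left(0,6 \right)},K{\left(-4 \right)} \right)} = \left(\left(80 + 5 \cdot 4\right) + 106\right) \left(\left(-1\right) \left(3 + 6 \left(-4\right)\right) 0\right) = \left(\left(80 + 20\right) + 106\right) \left(\left(-1\right) \left(3 - 24\right) 0\right) = \left(100 + 106\right) \left(\left(-1\right) \left(-21\right) 0\right) = 206 \cdot 0 = 0$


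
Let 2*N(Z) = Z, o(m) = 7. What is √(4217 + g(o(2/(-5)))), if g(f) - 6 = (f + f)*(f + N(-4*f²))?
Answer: √2949 ≈ 54.305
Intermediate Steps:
N(Z) = Z/2
g(f) = 6 + 2*f*(f - 2*f²) (g(f) = 6 + (f + f)*(f + (-4*f²)/2) = 6 + (2*f)*(f - 2*f²) = 6 + 2*f*(f - 2*f²))
√(4217 + g(o(2/(-5)))) = √(4217 + (6 - 4*7³ + 2*7²)) = √(4217 + (6 - 4*343 + 2*49)) = √(4217 + (6 - 1372 + 98)) = √(4217 - 1268) = √2949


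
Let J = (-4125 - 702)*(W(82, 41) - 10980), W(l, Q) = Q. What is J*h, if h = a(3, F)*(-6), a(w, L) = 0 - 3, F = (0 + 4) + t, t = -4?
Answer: 950445954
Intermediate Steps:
F = 0 (F = (0 + 4) - 4 = 4 - 4 = 0)
a(w, L) = -3
J = 52802553 (J = (-4125 - 702)*(41 - 10980) = -4827*(-10939) = 52802553)
h = 18 (h = -3*(-6) = 18)
J*h = 52802553*18 = 950445954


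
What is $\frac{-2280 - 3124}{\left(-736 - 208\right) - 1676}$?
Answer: $\frac{1351}{655} \approx 2.0626$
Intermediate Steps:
$\frac{-2280 - 3124}{\left(-736 - 208\right) - 1676} = - \frac{5404}{-944 - 1676} = - \frac{5404}{-2620} = \left(-5404\right) \left(- \frac{1}{2620}\right) = \frac{1351}{655}$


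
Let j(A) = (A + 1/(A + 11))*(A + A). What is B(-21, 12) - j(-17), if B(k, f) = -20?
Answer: -1811/3 ≈ -603.67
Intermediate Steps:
j(A) = 2*A*(A + 1/(11 + A)) (j(A) = (A + 1/(11 + A))*(2*A) = 2*A*(A + 1/(11 + A)))
B(-21, 12) - j(-17) = -20 - 2*(-17)*(1 + (-17)² + 11*(-17))/(11 - 17) = -20 - 2*(-17)*(1 + 289 - 187)/(-6) = -20 - 2*(-17)*(-1)*103/6 = -20 - 1*1751/3 = -20 - 1751/3 = -1811/3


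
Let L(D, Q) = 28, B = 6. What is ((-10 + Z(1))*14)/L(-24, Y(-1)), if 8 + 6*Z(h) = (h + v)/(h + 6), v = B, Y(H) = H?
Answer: -67/12 ≈ -5.5833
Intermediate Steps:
v = 6
Z(h) = -7/6 (Z(h) = -4/3 + ((h + 6)/(h + 6))/6 = -4/3 + ((6 + h)/(6 + h))/6 = -4/3 + (1/6)*1 = -4/3 + 1/6 = -7/6)
((-10 + Z(1))*14)/L(-24, Y(-1)) = ((-10 - 7/6)*14)/28 = -67/6*14*(1/28) = -469/3*1/28 = -67/12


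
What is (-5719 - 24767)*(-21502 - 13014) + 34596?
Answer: 1052289372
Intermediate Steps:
(-5719 - 24767)*(-21502 - 13014) + 34596 = -30486*(-34516) + 34596 = 1052254776 + 34596 = 1052289372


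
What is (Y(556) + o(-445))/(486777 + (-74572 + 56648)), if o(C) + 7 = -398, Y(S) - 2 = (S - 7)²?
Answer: 300998/468853 ≈ 0.64199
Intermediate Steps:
Y(S) = 2 + (-7 + S)² (Y(S) = 2 + (S - 7)² = 2 + (-7 + S)²)
o(C) = -405 (o(C) = -7 - 398 = -405)
(Y(556) + o(-445))/(486777 + (-74572 + 56648)) = ((2 + (-7 + 556)²) - 405)/(486777 + (-74572 + 56648)) = ((2 + 549²) - 405)/(486777 - 17924) = ((2 + 301401) - 405)/468853 = (301403 - 405)*(1/468853) = 300998*(1/468853) = 300998/468853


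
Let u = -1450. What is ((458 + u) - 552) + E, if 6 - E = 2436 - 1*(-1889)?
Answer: -5863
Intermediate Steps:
E = -4319 (E = 6 - (2436 - 1*(-1889)) = 6 - (2436 + 1889) = 6 - 1*4325 = 6 - 4325 = -4319)
((458 + u) - 552) + E = ((458 - 1450) - 552) - 4319 = (-992 - 552) - 4319 = -1544 - 4319 = -5863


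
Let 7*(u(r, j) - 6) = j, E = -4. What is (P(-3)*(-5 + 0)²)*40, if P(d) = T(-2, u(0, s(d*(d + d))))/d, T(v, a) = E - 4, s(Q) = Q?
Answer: 8000/3 ≈ 2666.7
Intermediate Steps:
u(r, j) = 6 + j/7
T(v, a) = -8 (T(v, a) = -4 - 4 = -8)
P(d) = -8/d
(P(-3)*(-5 + 0)²)*40 = ((-8/(-3))*(-5 + 0)²)*40 = (-8*(-⅓)*(-5)²)*40 = ((8/3)*25)*40 = (200/3)*40 = 8000/3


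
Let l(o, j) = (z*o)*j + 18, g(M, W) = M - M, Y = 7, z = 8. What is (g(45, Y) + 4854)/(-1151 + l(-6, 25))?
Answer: -4854/2333 ≈ -2.0806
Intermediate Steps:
g(M, W) = 0
l(o, j) = 18 + 8*j*o (l(o, j) = (8*o)*j + 18 = 8*j*o + 18 = 18 + 8*j*o)
(g(45, Y) + 4854)/(-1151 + l(-6, 25)) = (0 + 4854)/(-1151 + (18 + 8*25*(-6))) = 4854/(-1151 + (18 - 1200)) = 4854/(-1151 - 1182) = 4854/(-2333) = 4854*(-1/2333) = -4854/2333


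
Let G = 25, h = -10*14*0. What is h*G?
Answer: 0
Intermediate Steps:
h = 0 (h = -140*0 = 0)
h*G = 0*25 = 0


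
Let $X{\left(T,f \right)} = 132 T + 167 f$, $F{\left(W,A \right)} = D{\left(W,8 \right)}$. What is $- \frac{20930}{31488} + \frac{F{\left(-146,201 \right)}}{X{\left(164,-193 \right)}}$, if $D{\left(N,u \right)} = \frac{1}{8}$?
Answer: $- \frac{110753063}{166618752} \approx -0.66471$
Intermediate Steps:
$D{\left(N,u \right)} = \frac{1}{8}$
$F{\left(W,A \right)} = \frac{1}{8}$
$- \frac{20930}{31488} + \frac{F{\left(-146,201 \right)}}{X{\left(164,-193 \right)}} = - \frac{20930}{31488} + \frac{1}{8 \left(132 \cdot 164 + 167 \left(-193\right)\right)} = \left(-20930\right) \frac{1}{31488} + \frac{1}{8 \left(21648 - 32231\right)} = - \frac{10465}{15744} + \frac{1}{8 \left(-10583\right)} = - \frac{10465}{15744} + \frac{1}{8} \left(- \frac{1}{10583}\right) = - \frac{10465}{15744} - \frac{1}{84664} = - \frac{110753063}{166618752}$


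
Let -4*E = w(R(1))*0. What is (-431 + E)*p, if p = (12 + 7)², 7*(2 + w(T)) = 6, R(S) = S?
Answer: -155591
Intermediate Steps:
w(T) = -8/7 (w(T) = -2 + (⅐)*6 = -2 + 6/7 = -8/7)
p = 361 (p = 19² = 361)
E = 0 (E = -(-2)*0/7 = -¼*0 = 0)
(-431 + E)*p = (-431 + 0)*361 = -431*361 = -155591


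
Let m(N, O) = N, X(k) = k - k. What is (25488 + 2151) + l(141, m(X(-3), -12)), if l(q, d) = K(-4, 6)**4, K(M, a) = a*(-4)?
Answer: 359415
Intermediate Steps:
X(k) = 0
K(M, a) = -4*a
l(q, d) = 331776 (l(q, d) = (-4*6)**4 = (-24)**4 = 331776)
(25488 + 2151) + l(141, m(X(-3), -12)) = (25488 + 2151) + 331776 = 27639 + 331776 = 359415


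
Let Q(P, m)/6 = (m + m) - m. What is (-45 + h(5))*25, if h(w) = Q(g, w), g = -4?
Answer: -375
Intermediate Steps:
Q(P, m) = 6*m (Q(P, m) = 6*((m + m) - m) = 6*(2*m - m) = 6*m)
h(w) = 6*w
(-45 + h(5))*25 = (-45 + 6*5)*25 = (-45 + 30)*25 = -15*25 = -375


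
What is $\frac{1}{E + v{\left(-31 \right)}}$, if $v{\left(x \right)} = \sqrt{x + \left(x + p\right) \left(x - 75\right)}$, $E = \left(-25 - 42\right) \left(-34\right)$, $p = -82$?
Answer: $\frac{2278}{5177337} - \frac{\sqrt{11947}}{5177337} \approx 0.00041888$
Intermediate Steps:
$E = 2278$ ($E = \left(-67\right) \left(-34\right) = 2278$)
$v{\left(x \right)} = \sqrt{x + \left(-82 + x\right) \left(-75 + x\right)}$ ($v{\left(x \right)} = \sqrt{x + \left(x - 82\right) \left(x - 75\right)} = \sqrt{x + \left(-82 + x\right) \left(-75 + x\right)}$)
$\frac{1}{E + v{\left(-31 \right)}} = \frac{1}{2278 + \sqrt{6150 + \left(-31\right)^{2} - -4836}} = \frac{1}{2278 + \sqrt{6150 + 961 + 4836}} = \frac{1}{2278 + \sqrt{11947}}$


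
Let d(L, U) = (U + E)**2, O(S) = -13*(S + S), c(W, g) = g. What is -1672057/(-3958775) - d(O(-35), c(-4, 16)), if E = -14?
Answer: -14163043/3958775 ≈ -3.5776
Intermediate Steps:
O(S) = -26*S
d(L, U) = (-14 + U)**2 (d(L, U) = (U - 14)**2 = (-14 + U)**2)
-1672057/(-3958775) - d(O(-35), c(-4, 16)) = -1672057/(-3958775) - (-14 + 16)**2 = -1672057*(-1/3958775) - 1*2**2 = 1672057/3958775 - 1*4 = 1672057/3958775 - 4 = -14163043/3958775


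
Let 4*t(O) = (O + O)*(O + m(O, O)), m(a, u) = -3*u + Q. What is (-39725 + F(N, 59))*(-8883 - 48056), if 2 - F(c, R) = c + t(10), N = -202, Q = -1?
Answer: 2244307624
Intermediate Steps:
m(a, u) = -1 - 3*u (m(a, u) = -3*u - 1 = -1 - 3*u)
t(O) = O*(-1 - 2*O)/2 (t(O) = ((O + O)*(O + (-1 - 3*O)))/4 = ((2*O)*(-1 - 2*O))/4 = (2*O*(-1 - 2*O))/4 = O*(-1 - 2*O)/2)
F(c, R) = 107 - c (F(c, R) = 2 - (c - 1*10*(½ + 10)) = 2 - (c - 1*10*21/2) = 2 - (c - 105) = 2 - (-105 + c) = 2 + (105 - c) = 107 - c)
(-39725 + F(N, 59))*(-8883 - 48056) = (-39725 + (107 - 1*(-202)))*(-8883 - 48056) = (-39725 + (107 + 202))*(-56939) = (-39725 + 309)*(-56939) = -39416*(-56939) = 2244307624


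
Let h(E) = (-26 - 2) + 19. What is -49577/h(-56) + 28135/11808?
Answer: 7230351/1312 ≈ 5510.9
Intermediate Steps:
h(E) = -9 (h(E) = -28 + 19 = -9)
-49577/h(-56) + 28135/11808 = -49577/(-9) + 28135/11808 = -49577*(-⅑) + 28135*(1/11808) = 49577/9 + 28135/11808 = 7230351/1312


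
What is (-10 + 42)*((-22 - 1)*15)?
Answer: -11040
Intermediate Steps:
(-10 + 42)*((-22 - 1)*15) = 32*(-23*15) = 32*(-345) = -11040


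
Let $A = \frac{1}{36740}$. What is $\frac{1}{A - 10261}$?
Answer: $- \frac{36740}{376989139} \approx -9.7456 \cdot 10^{-5}$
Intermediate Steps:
$A = \frac{1}{36740} \approx 2.7218 \cdot 10^{-5}$
$\frac{1}{A - 10261} = \frac{1}{\frac{1}{36740} - 10261} = \frac{1}{- \frac{376989139}{36740}} = - \frac{36740}{376989139}$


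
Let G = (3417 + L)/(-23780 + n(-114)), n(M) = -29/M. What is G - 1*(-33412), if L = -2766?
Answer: 90576215878/2710891 ≈ 33412.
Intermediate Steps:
G = -74214/2710891 (G = (3417 - 2766)/(-23780 - 29/(-114)) = 651/(-23780 - 29*(-1/114)) = 651/(-23780 + 29/114) = 651/(-2710891/114) = 651*(-114/2710891) = -74214/2710891 ≈ -0.027376)
G - 1*(-33412) = -74214/2710891 - 1*(-33412) = -74214/2710891 + 33412 = 90576215878/2710891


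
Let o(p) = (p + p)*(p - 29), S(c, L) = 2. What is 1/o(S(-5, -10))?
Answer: -1/108 ≈ -0.0092593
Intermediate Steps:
o(p) = 2*p*(-29 + p) (o(p) = (2*p)*(-29 + p) = 2*p*(-29 + p))
1/o(S(-5, -10)) = 1/(2*2*(-29 + 2)) = 1/(2*2*(-27)) = 1/(-108) = -1/108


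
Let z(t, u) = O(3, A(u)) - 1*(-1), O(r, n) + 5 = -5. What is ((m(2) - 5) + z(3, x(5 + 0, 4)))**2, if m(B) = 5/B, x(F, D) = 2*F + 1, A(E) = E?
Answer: 529/4 ≈ 132.25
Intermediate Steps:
x(F, D) = 1 + 2*F
O(r, n) = -10 (O(r, n) = -5 - 5 = -10)
z(t, u) = -9 (z(t, u) = -10 - 1*(-1) = -10 + 1 = -9)
((m(2) - 5) + z(3, x(5 + 0, 4)))**2 = ((5/2 - 5) - 9)**2 = (-5/2 - 9)**2 = (-23/2)**2 = 529/4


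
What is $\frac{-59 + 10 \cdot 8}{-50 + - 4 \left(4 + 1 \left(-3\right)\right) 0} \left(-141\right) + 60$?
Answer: $\frac{5961}{50} \approx 119.22$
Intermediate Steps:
$\frac{-59 + 10 \cdot 8}{-50 + - 4 \left(4 + 1 \left(-3\right)\right) 0} \left(-141\right) + 60 = \frac{-59 + 80}{-50 + - 4 \left(4 - 3\right) 0} \left(-141\right) + 60 = \frac{21}{-50 + \left(-4\right) 1 \cdot 0} \left(-141\right) + 60 = \frac{21}{-50 - 0} \left(-141\right) + 60 = \frac{21}{-50 + 0} \left(-141\right) + 60 = \frac{21}{-50} \left(-141\right) + 60 = 21 \left(- \frac{1}{50}\right) \left(-141\right) + 60 = \left(- \frac{21}{50}\right) \left(-141\right) + 60 = \frac{2961}{50} + 60 = \frac{5961}{50}$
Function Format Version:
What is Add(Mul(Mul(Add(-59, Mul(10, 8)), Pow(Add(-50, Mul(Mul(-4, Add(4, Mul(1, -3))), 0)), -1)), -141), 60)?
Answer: Rational(5961, 50) ≈ 119.22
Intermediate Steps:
Add(Mul(Mul(Add(-59, Mul(10, 8)), Pow(Add(-50, Mul(Mul(-4, Add(4, Mul(1, -3))), 0)), -1)), -141), 60) = Add(Mul(Mul(Add(-59, 80), Pow(Add(-50, Mul(Mul(-4, Add(4, -3)), 0)), -1)), -141), 60) = Add(Mul(Mul(21, Pow(Add(-50, Mul(Mul(-4, 1), 0)), -1)), -141), 60) = Add(Mul(Mul(21, Pow(Add(-50, Mul(-4, 0)), -1)), -141), 60) = Add(Mul(Mul(21, Pow(Add(-50, 0), -1)), -141), 60) = Add(Mul(Mul(21, Pow(-50, -1)), -141), 60) = Add(Mul(Mul(21, Rational(-1, 50)), -141), 60) = Add(Mul(Rational(-21, 50), -141), 60) = Add(Rational(2961, 50), 60) = Rational(5961, 50)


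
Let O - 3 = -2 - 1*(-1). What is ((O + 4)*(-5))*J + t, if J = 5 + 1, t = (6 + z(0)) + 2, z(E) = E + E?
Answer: -172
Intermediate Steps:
z(E) = 2*E
O = 2 (O = 3 + (-2 - 1*(-1)) = 3 + (-2 + 1) = 3 - 1 = 2)
t = 8 (t = (6 + 2*0) + 2 = (6 + 0) + 2 = 6 + 2 = 8)
J = 6
((O + 4)*(-5))*J + t = ((2 + 4)*(-5))*6 + 8 = (6*(-5))*6 + 8 = -30*6 + 8 = -180 + 8 = -172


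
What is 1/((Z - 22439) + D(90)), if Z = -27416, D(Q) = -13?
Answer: -1/49868 ≈ -2.0053e-5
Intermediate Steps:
1/((Z - 22439) + D(90)) = 1/((-27416 - 22439) - 13) = 1/(-49855 - 13) = 1/(-49868) = -1/49868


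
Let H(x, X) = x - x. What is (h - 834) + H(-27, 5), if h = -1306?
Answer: -2140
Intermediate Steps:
H(x, X) = 0
(h - 834) + H(-27, 5) = (-1306 - 834) + 0 = -2140 + 0 = -2140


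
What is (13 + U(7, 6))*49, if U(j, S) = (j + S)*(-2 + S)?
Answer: 3185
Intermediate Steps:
U(j, S) = (-2 + S)*(S + j) (U(j, S) = (S + j)*(-2 + S) = (-2 + S)*(S + j))
(13 + U(7, 6))*49 = (13 + (6² - 2*6 - 2*7 + 6*7))*49 = (13 + (36 - 12 - 14 + 42))*49 = (13 + 52)*49 = 65*49 = 3185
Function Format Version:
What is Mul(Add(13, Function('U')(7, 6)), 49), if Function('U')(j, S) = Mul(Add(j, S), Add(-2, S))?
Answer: 3185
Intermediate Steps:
Function('U')(j, S) = Mul(Add(-2, S), Add(S, j)) (Function('U')(j, S) = Mul(Add(S, j), Add(-2, S)) = Mul(Add(-2, S), Add(S, j)))
Mul(Add(13, Function('U')(7, 6)), 49) = Mul(Add(13, Add(Pow(6, 2), Mul(-2, 6), Mul(-2, 7), Mul(6, 7))), 49) = Mul(Add(13, Add(36, -12, -14, 42)), 49) = Mul(Add(13, 52), 49) = Mul(65, 49) = 3185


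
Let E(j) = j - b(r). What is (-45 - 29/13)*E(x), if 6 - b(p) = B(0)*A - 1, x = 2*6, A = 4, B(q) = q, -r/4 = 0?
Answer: -3070/13 ≈ -236.15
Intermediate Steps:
r = 0 (r = -4*0 = 0)
x = 12
b(p) = 7 (b(p) = 6 - (0*4 - 1) = 6 - (0 - 1) = 6 - 1*(-1) = 6 + 1 = 7)
E(j) = -7 + j (E(j) = j - 1*7 = j - 7 = -7 + j)
(-45 - 29/13)*E(x) = (-45 - 29/13)*(-7 + 12) = (-45 - 29*1/13)*5 = (-45 - 29/13)*5 = -614/13*5 = -3070/13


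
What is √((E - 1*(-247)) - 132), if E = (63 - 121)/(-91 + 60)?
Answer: √112313/31 ≈ 10.811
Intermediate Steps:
E = 58/31 (E = -58/(-31) = -58*(-1/31) = 58/31 ≈ 1.8710)
√((E - 1*(-247)) - 132) = √((58/31 - 1*(-247)) - 132) = √((58/31 + 247) - 132) = √(7715/31 - 132) = √(3623/31) = √112313/31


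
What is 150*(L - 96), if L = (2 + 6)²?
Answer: -4800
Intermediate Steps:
L = 64 (L = 8² = 64)
150*(L - 96) = 150*(64 - 96) = 150*(-32) = -4800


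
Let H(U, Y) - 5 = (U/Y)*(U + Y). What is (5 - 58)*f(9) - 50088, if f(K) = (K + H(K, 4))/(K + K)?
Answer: -3615505/72 ≈ -50215.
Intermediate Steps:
H(U, Y) = 5 + U*(U + Y)/Y (H(U, Y) = 5 + (U/Y)*(U + Y) = 5 + U*(U + Y)/Y)
f(K) = (5 + 2*K + K²/4)/(2*K) (f(K) = (K + (5 + K + K²/4))/(K + K) = (K + (5 + K + K²*(¼)))/((2*K)) = (K + (5 + K + K²/4))*(1/(2*K)) = (5 + 2*K + K²/4)*(1/(2*K)) = (5 + 2*K + K²/4)/(2*K))
(5 - 58)*f(9) - 50088 = (5 - 58)*(1 + (⅛)*9 + (5/2)/9) - 50088 = -53*(1 + 9/8 + (5/2)*(⅑)) - 50088 = -53*(1 + 9/8 + 5/18) - 50088 = -53*173/72 - 50088 = -9169/72 - 50088 = -3615505/72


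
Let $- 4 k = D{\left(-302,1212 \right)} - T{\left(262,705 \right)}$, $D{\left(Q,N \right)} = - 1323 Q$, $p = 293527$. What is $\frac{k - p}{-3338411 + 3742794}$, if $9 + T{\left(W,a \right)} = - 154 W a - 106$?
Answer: $- \frac{30019109}{1617532} \approx -18.559$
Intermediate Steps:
$T{\left(W,a \right)} = -115 - 154 W a$ ($T{\left(W,a \right)} = -9 + \left(- 154 W a - 106\right) = -9 - \left(106 + 154 W a\right) = -115 - 154 W a$)
$k = - \frac{28845001}{4}$ ($k = - \frac{\left(-1323\right) \left(-302\right) - \left(-115 - 40348 \cdot 705\right)}{4} = - \frac{399546 - \left(-115 - 28445340\right)}{4} = - \frac{399546 - -28445455}{4} = - \frac{399546 + 28445455}{4} = \left(- \frac{1}{4}\right) 28845001 = - \frac{28845001}{4} \approx -7.2112 \cdot 10^{6}$)
$\frac{k - p}{-3338411 + 3742794} = \frac{- \frac{28845001}{4} - 293527}{-3338411 + 3742794} = \frac{- \frac{28845001}{4} - 293527}{404383} = \left(- \frac{30019109}{4}\right) \frac{1}{404383} = - \frac{30019109}{1617532}$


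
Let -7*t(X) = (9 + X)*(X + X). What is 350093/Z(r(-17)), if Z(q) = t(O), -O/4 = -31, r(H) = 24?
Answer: -350093/4712 ≈ -74.298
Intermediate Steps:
O = 124 (O = -4*(-31) = 124)
t(X) = -2*X*(9 + X)/7 (t(X) = -(9 + X)*(X + X)/7 = -(9 + X)*2*X/7 = -2*X*(9 + X)/7)
Z(q) = -4712 (Z(q) = -2/7*124*(9 + 124) = -2/7*124*133 = -4712)
350093/Z(r(-17)) = 350093/(-4712) = 350093*(-1/4712) = -350093/4712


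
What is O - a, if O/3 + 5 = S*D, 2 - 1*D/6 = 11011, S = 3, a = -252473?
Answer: -342028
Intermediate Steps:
D = -66054 (D = 12 - 6*11011 = 12 - 66066 = -66054)
O = -594501 (O = -15 + 3*(3*(-66054)) = -15 + 3*(-198162) = -15 - 594486 = -594501)
O - a = -594501 - 1*(-252473) = -594501 + 252473 = -342028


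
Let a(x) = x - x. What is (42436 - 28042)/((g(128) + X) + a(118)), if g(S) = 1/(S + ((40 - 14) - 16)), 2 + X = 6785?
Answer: 1986372/936055 ≈ 2.1221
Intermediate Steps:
X = 6783 (X = -2 + 6785 = 6783)
g(S) = 1/(10 + S) (g(S) = 1/(S + (26 - 16)) = 1/(S + 10) = 1/(10 + S))
a(x) = 0
(42436 - 28042)/((g(128) + X) + a(118)) = (42436 - 28042)/((1/(10 + 128) + 6783) + 0) = 14394/((1/138 + 6783) + 0) = 14394/(936055/138 + 0) = 14394/(936055/138) = 14394*(138/936055) = 1986372/936055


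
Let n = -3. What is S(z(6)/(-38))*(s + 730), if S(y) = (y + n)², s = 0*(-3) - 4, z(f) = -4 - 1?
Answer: 4312803/722 ≈ 5973.4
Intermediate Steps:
z(f) = -5
s = -4 (s = 0 - 4 = -4)
S(y) = (-3 + y)² (S(y) = (y - 3)² = (-3 + y)²)
S(z(6)/(-38))*(s + 730) = (-3 - 5/(-38))²*(-4 + 730) = (-3 - 5*(-1/38))²*726 = (-3 + 5/38)²*726 = (-109/38)²*726 = (11881/1444)*726 = 4312803/722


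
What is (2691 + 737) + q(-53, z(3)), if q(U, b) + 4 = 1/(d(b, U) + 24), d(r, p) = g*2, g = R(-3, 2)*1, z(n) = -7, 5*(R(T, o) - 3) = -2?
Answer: 499909/146 ≈ 3424.0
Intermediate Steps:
R(T, o) = 13/5 (R(T, o) = 3 + (1/5)*(-2) = 3 - 2/5 = 13/5)
g = 13/5 (g = (13/5)*1 = 13/5 ≈ 2.6000)
d(r, p) = 26/5 (d(r, p) = (13/5)*2 = 26/5)
q(U, b) = -579/146 (q(U, b) = -4 + 1/(26/5 + 24) = -4 + 1/(146/5) = -4 + 5/146 = -579/146)
(2691 + 737) + q(-53, z(3)) = (2691 + 737) - 579/146 = 3428 - 579/146 = 499909/146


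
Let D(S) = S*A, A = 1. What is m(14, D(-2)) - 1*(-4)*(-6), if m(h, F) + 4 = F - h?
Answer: -44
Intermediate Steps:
D(S) = S (D(S) = S*1 = S)
m(h, F) = -4 + F - h (m(h, F) = -4 + (F - h) = -4 + F - h)
m(14, D(-2)) - 1*(-4)*(-6) = (-4 - 2 - 1*14) - 1*(-4)*(-6) = (-4 - 2 - 14) + 4*(-6) = -20 - 24 = -44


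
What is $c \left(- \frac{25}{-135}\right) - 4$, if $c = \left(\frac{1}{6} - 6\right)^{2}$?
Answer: $\frac{2237}{972} \approx 2.3014$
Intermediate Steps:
$c = \frac{1225}{36}$ ($c = \left(\frac{1}{6} - 6\right)^{2} = \left(- \frac{35}{6}\right)^{2} = \frac{1225}{36} \approx 34.028$)
$c \left(- \frac{25}{-135}\right) - 4 = \frac{1225 \left(- \frac{25}{-135}\right)}{36} - 4 = \frac{1225 \left(\left(-25\right) \left(- \frac{1}{135}\right)\right)}{36} - 4 = \frac{1225}{36} \cdot \frac{5}{27} - 4 = \frac{6125}{972} - 4 = \frac{2237}{972}$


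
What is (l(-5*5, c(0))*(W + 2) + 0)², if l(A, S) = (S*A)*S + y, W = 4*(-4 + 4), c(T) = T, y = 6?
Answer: 144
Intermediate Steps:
W = 0 (W = 4*0 = 0)
l(A, S) = 6 + A*S² (l(A, S) = (S*A)*S + 6 = (A*S)*S + 6 = A*S² + 6 = 6 + A*S²)
(l(-5*5, c(0))*(W + 2) + 0)² = ((6 - 5*5*0²)*(0 + 2) + 0)² = ((6 - 25*0)*2 + 0)² = ((6 + 0)*2 + 0)² = (6*2 + 0)² = (12 + 0)² = 12² = 144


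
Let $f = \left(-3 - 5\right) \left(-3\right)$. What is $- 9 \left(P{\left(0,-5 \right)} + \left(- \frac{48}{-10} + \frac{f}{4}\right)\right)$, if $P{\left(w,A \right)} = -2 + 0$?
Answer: $- \frac{396}{5} \approx -79.2$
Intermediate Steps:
$P{\left(w,A \right)} = -2$
$f = 24$ ($f = \left(-8\right) \left(-3\right) = 24$)
$- 9 \left(P{\left(0,-5 \right)} + \left(- \frac{48}{-10} + \frac{f}{4}\right)\right) = - 9 \left(-2 + \left(- \frac{48}{-10} + \frac{24}{4}\right)\right) = - 9 \left(-2 + \left(\left(-48\right) \left(- \frac{1}{10}\right) + 24 \cdot \frac{1}{4}\right)\right) = - 9 \left(-2 + \left(\frac{24}{5} + 6\right)\right) = - 9 \left(-2 + \frac{54}{5}\right) = \left(-9\right) \frac{44}{5} = - \frac{396}{5}$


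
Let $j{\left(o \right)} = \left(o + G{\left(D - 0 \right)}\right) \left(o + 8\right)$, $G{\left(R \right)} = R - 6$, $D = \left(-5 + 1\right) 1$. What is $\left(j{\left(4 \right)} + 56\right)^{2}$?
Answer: $256$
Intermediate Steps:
$D = -4$ ($D = \left(-4\right) 1 = -4$)
$G{\left(R \right)} = -6 + R$ ($G{\left(R \right)} = R - 6 = -6 + R$)
$j{\left(o \right)} = \left(-10 + o\right) \left(8 + o\right)$ ($j{\left(o \right)} = \left(o - 10\right) \left(o + 8\right) = \left(o + \left(-6 + \left(-4 + 0\right)\right)\right) \left(8 + o\right) = \left(o - 10\right) \left(8 + o\right) = \left(-10 + o\right) \left(8 + o\right)$)
$\left(j{\left(4 \right)} + 56\right)^{2} = \left(\left(-80 + 4^{2} - 8\right) + 56\right)^{2} = \left(\left(-80 + 16 - 8\right) + 56\right)^{2} = \left(-72 + 56\right)^{2} = \left(-16\right)^{2} = 256$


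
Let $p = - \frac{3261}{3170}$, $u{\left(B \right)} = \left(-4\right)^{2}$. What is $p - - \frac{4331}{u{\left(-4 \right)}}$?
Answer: $\frac{6838547}{25360} \approx 269.66$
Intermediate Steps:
$u{\left(B \right)} = 16$
$p = - \frac{3261}{3170}$ ($p = \left(-3261\right) \frac{1}{3170} = - \frac{3261}{3170} \approx -1.0287$)
$p - - \frac{4331}{u{\left(-4 \right)}} = - \frac{3261}{3170} - - \frac{4331}{16} = - \frac{3261}{3170} + \frac{4331}{16} = \frac{6838547}{25360}$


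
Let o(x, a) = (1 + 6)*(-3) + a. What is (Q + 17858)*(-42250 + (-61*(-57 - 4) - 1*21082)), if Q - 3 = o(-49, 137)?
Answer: -1071626947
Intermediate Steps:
o(x, a) = -21 + a (o(x, a) = 7*(-3) + a = -21 + a)
Q = 119 (Q = 3 + (-21 + 137) = 3 + 116 = 119)
(Q + 17858)*(-42250 + (-61*(-57 - 4) - 1*21082)) = (119 + 17858)*(-42250 + (-61*(-57 - 4) - 1*21082)) = 17977*(-42250 + (-61*(-61) - 21082)) = 17977*(-42250 + (3721 - 21082)) = 17977*(-42250 - 17361) = 17977*(-59611) = -1071626947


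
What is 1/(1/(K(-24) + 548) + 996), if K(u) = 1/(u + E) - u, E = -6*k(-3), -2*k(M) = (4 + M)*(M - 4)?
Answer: 25739/25636089 ≈ 0.0010040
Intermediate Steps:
k(M) = -(-4 + M)*(4 + M)/2 (k(M) = -(4 + M)*(M - 4)/2 = -(4 + M)*(-4 + M)/2 = -(-4 + M)*(4 + M)/2)
E = -21 (E = -6*(8 - 1/2*(-3)**2) = -6*(8 - 1/2*9) = -6*(8 - 9/2) = -6*7/2 = -21)
K(u) = 1/(-21 + u) - u (K(u) = 1/(u - 21) - u = 1/(-21 + u) - u)
1/(1/(K(-24) + 548) + 996) = 1/(1/((1 - 1*(-24)**2 + 21*(-24))/(-21 - 24) + 548) + 996) = 1/(1/((1 - 1*576 - 504)/(-45) + 548) + 996) = 1/(1/(-(1 - 576 - 504)/45 + 548) + 996) = 1/(1/(-1/45*(-1079) + 548) + 996) = 1/(1/(1079/45 + 548) + 996) = 1/(1/(25739/45) + 996) = 1/(45/25739 + 996) = 1/(25636089/25739) = 25739/25636089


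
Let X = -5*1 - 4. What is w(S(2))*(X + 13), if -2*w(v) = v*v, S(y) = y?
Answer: -8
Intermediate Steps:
w(v) = -v**2/2 (w(v) = -v*v/2 = -v**2/2)
X = -9 (X = -5 - 4 = -9)
w(S(2))*(X + 13) = (-1/2*2**2)*(-9 + 13) = -1/2*4*4 = -2*4 = -8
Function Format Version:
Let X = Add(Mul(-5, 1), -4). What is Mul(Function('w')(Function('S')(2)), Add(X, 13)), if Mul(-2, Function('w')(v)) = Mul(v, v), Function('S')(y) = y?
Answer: -8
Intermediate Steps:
Function('w')(v) = Mul(Rational(-1, 2), Pow(v, 2)) (Function('w')(v) = Mul(Rational(-1, 2), Mul(v, v)) = Mul(Rational(-1, 2), Pow(v, 2)))
X = -9 (X = Add(-5, -4) = -9)
Mul(Function('w')(Function('S')(2)), Add(X, 13)) = Mul(Mul(Rational(-1, 2), Pow(2, 2)), Add(-9, 13)) = Mul(Mul(Rational(-1, 2), 4), 4) = Mul(-2, 4) = -8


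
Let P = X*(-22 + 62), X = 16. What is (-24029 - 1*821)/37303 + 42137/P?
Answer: 222276073/3410560 ≈ 65.173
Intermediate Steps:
P = 640 (P = 16*(-22 + 62) = 16*40 = 640)
(-24029 - 1*821)/37303 + 42137/P = (-24029 - 1*821)/37303 + 42137/640 = (-24029 - 821)*(1/37303) + 42137*(1/640) = -24850*1/37303 + 42137/640 = -3550/5329 + 42137/640 = 222276073/3410560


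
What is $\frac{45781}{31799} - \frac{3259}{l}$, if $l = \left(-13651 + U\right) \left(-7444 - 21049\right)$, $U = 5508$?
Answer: $\frac{10621935269778}{7377956249701} \approx 1.4397$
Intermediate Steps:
$l = 232018499$ ($l = \left(-13651 + 5508\right) \left(-7444 - 21049\right) = \left(-8143\right) \left(-28493\right) = 232018499$)
$\frac{45781}{31799} - \frac{3259}{l} = \frac{45781}{31799} - \frac{3259}{232018499} = \frac{10621935269778}{7377956249701}$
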